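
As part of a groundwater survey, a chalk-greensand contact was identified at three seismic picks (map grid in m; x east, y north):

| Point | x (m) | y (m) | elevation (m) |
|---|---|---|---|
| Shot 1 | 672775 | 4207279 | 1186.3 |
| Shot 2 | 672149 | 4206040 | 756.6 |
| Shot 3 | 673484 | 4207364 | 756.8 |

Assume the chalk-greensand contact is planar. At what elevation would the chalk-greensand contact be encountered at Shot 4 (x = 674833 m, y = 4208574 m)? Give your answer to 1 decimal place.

668.1 m

Let the plane be z = a·x + b·y + c.
Shot 2−Shot 1: −626a − 1239b = −429.7;  Shot 3−Shot 1: 709a + 85b = −429.5.
Solving gives a = −0.689101729, b = 0.694977952.
Then c = 1186.3 − a·672775 − b·4207279 = −2459169.43.
At (674833, 4208574): z = −465028.6 + 2924866.1 − 2459169.43 = 668.1 m.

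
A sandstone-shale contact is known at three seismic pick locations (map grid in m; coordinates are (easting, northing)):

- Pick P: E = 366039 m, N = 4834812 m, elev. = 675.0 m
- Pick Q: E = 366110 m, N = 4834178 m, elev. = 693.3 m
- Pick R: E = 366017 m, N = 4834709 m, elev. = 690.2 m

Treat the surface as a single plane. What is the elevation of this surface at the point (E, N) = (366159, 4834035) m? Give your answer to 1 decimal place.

Two edge vectors: Pick P→Pick Q = (71, -634, 18.3), Pick P→Pick R = (-22, -103, 15.2).
Normal n = (Pick P→Pick Q) × (Pick P→Pick R) = (-7751.9, -1481.8, -21261).
So ∂z/∂E = −n_x/n_z = −0.364606557 and ∂z/∂N = −n_y/n_z = −0.069695687.
Intercept c from Pick P: 675 + 133460.22 + 336965.54 = 471100.76.
At (366159, 4834035): z = −133504.0 − 336911.4 + 471100.76 = 685.4 m.

685.4 m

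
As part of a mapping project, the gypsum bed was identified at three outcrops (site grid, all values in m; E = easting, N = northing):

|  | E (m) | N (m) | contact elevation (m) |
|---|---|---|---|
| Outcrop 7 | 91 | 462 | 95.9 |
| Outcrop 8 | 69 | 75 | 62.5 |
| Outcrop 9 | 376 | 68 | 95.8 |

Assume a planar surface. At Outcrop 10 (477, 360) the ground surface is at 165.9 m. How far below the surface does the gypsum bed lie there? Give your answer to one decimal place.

35.6 m

Two edge vectors: Outcrop 7→Outcrop 8 = (-22, -387, -33.4), Outcrop 7→Outcrop 9 = (285, -394, -0.1).
Normal n = (Outcrop 7→Outcrop 8) × (Outcrop 7→Outcrop 9) = (-13120.9, -9521.2, 118963).
So ∂z/∂E = −n_x/n_z = 0.11029 and ∂z/∂N = −n_y/n_z = 0.08003.
Intercept c from Outcrop 7: 95.9 − 10.04 − 36.98 = 48.89.
At (477, 360): z_contact = 52.61 + 28.81 + 48.89 = 130.31 m.
Depth below ground = 165.9 − 130.31 = 35.6 m.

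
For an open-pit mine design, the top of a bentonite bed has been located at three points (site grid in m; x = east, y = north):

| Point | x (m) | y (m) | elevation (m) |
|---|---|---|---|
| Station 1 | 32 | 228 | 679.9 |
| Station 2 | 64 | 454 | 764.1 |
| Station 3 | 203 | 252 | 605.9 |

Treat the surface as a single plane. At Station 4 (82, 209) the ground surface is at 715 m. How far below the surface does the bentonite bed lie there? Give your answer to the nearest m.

Two edge vectors: Station 1→Station 2 = (32, 226, 84.2), Station 1→Station 3 = (171, 24, -74).
Normal n = (Station 1→Station 2) × (Station 1→Station 3) = (-18744.8, 16766.2, -37878).
So ∂z/∂x = −n_x/n_z = −0.49487 and ∂z/∂y = −n_y/n_z = 0.44264.
Intercept c from Station 1: 679.9 + 15.84 − 100.92 = 594.81.
At (82, 209): z_contact = −40.6 + 92.5 + 594.81 = 646.7 m.
Depth below ground = 715 − 646.7 = 68 m.

68 m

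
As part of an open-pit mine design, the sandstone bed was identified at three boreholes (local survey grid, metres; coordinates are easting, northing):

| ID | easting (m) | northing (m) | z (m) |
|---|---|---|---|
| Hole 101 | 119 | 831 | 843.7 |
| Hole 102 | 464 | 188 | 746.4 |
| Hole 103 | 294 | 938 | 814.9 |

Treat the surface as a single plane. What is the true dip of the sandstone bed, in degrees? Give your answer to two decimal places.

11.27°

Let the plane be z = a·easting + b·northing + c.
Hole 102−Hole 101: 345a − 643b = −97.3;  Hole 103−Hole 101: 175a + 107b = −28.8.
Solving gives a = −0.19359, b = 0.04745.
Gradient magnitude |∇z| = √(a² + b²) = √(0.03748 + 0.00225) = 0.19932.
True dip = arctan(0.19932) = 11.27°, dipping toward ESE (azimuth ≈ 104°).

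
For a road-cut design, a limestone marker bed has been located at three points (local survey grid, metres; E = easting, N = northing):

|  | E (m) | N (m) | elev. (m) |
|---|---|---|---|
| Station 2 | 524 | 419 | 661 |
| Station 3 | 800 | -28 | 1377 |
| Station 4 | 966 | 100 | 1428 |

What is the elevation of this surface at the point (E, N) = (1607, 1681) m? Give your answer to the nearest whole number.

585 m

Two edge vectors: Station 2→Station 3 = (276, -447, 716), Station 2→Station 4 = (442, -319, 767).
Normal n = (Station 2→Station 3) × (Station 2→Station 4) = (-114445, 104780, 109530).
So ∂z/∂E = −n_x/n_z = 1.04487 and ∂z/∂N = −n_y/n_z = −0.95663.
Intercept c from Station 2: 661 − 547.51 + 400.83 = 514.32.
At (1607, 1681): z = 1679.1 − 1608.1 + 514.32 = 585.3 m.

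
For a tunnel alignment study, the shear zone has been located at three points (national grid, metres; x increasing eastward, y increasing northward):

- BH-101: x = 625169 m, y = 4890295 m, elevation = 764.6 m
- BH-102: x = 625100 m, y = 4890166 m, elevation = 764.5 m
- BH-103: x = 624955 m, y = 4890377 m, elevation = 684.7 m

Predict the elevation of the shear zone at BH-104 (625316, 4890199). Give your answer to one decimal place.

Let the plane be z = a·x + b·y + c.
BH-102−BH-101: −69a − 129b = −0.1;  BH-103−BH-101: −214a + 82b = −79.9.
Solving gives a = 0.310104016, b = −0.165094396.
Then c = 764.6 − a·625169 − b·4890295 = 614257.48.
At (625316, 4890199): z = 193913.0 − 807344.5 + 614257.48 = 826.0 m.

826.0 m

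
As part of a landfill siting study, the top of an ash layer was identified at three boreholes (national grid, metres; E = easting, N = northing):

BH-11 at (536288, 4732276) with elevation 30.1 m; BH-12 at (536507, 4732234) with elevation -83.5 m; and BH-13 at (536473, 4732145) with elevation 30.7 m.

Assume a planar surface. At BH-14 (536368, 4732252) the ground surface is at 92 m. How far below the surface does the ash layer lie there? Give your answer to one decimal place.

94.6 m

Let the plane be z = a·E + b·N + c.
BH-12−BH-11: 219a − 42b = −113.6;  BH-13−BH-11: 185a − 131b = 0.6.
Solving gives a = −0.712596204, b = −1.010918304.
Then c = 30.1 − a·536288 − b·4732276 = 5166131.32.
At (536368, 4732252): z_contact = −382213.80 − 4783920.17 + 5166131.32 = -2.65 m.
Depth below ground = 92 − (-2.65) = 94.6 m.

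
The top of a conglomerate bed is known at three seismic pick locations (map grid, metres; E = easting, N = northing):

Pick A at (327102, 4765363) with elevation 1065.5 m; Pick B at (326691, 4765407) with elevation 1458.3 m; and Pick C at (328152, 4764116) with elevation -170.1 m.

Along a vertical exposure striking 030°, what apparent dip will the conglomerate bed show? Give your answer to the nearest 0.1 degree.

Two edge vectors: Pick A→Pick B = (-411, 44, 392.8), Pick A→Pick C = (1050, -1247, -1235.6).
Normal n = (Pick A→Pick B) × (Pick A→Pick C) = (435455.2, -95391.6, 466317).
So ∂z/∂E = −n_x/n_z = −0.93382 and ∂z/∂N = −n_y/n_z = 0.20456.
Unit vector along 030° is (sin 30°, cos 30°) = (0.5000, 0.8660).
Slope in that direction = a·(0.5000) + b·(0.8660) = −0.28975.
Apparent dip = arctan|0.28975| = 16.2° (true dip is 43.7°, so apparent ≤ true as expected).

16.2°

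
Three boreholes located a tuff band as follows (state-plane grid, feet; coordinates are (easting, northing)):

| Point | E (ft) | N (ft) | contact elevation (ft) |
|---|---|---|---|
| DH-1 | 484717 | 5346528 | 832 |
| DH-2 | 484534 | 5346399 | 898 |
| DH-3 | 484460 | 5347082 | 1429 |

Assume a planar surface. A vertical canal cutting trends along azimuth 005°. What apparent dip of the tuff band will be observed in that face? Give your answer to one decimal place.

31.4°

Two edge vectors: DH-1→DH-2 = (-183, -129, 66), DH-1→DH-3 = (-257, 554, 597).
Normal n = (DH-1→DH-2) × (DH-1→DH-3) = (-113577, 92289, -134535).
So ∂z/∂E = −n_x/n_z = −0.84422 and ∂z/∂N = −n_y/n_z = 0.68599.
Unit vector along 005° is (sin 5°, cos 5°) = (0.0872, 0.9962).
Slope in that direction = a·(0.0872) + b·(0.9962) = 0.60980.
Apparent dip = arctan|0.60980| = 31.4° (true dip is 47.4°, so apparent ≤ true as expected).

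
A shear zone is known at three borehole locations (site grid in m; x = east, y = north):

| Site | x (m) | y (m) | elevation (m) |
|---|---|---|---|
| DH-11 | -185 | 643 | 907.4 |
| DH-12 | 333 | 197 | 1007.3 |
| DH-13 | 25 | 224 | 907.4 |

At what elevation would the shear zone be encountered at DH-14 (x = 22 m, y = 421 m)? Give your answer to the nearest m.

Two edge vectors: DH-11→DH-12 = (518, -446, 99.9), DH-11→DH-13 = (210, -419, 0).
Normal n = (DH-11→DH-12) × (DH-11→DH-13) = (41858.1, 20979, -123382).
So ∂z/∂x = −n_x/n_z = 0.33926 and ∂z/∂y = −n_y/n_z = 0.17003.
Intercept c from DH-11: 907.4 + 62.76 − 109.33 = 860.83.
At (22, 421): z = 7.5 + 71.6 + 860.83 = 939.9 m.

940 m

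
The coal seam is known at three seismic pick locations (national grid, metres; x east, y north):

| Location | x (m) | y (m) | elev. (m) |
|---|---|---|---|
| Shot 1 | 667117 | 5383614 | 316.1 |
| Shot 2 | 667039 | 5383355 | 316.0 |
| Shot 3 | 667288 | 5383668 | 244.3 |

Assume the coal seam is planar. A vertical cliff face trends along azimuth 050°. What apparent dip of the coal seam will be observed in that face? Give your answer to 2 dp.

14.87°

Two edge vectors: Shot 1→Shot 2 = (-78, -259, -0.1), Shot 1→Shot 3 = (171, 54, -71.8).
Normal n = (Shot 1→Shot 2) × (Shot 1→Shot 3) = (18601.6, -5617.5, 40077).
So ∂z/∂x = −n_x/n_z = −0.46415 and ∂z/∂y = −n_y/n_z = 0.14017.
Unit vector along 050° is (sin 50°, cos 50°) = (0.7660, 0.6428).
Slope in that direction = a·(0.7660) + b·(0.6428) = −0.26546.
Apparent dip = arctan|0.26546| = 14.87° (true dip is 25.9°, so apparent ≤ true as expected).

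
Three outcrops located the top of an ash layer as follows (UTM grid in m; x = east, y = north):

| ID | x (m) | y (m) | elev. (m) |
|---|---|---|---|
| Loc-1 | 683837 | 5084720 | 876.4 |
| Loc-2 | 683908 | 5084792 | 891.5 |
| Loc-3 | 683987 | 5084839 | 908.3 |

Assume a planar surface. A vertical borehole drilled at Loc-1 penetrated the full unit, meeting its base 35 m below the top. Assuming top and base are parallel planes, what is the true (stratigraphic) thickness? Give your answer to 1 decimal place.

Two edge vectors: Loc-1→Loc-2 = (71, 72, 15.1), Loc-1→Loc-3 = (150, 119, 31.9).
Normal n = (Loc-1→Loc-2) × (Loc-1→Loc-3) = (499.9, 0.1, -2351).
So ∂z/∂x = −n_x/n_z = 0.21263 and ∂z/∂y = −n_y/n_z = 0.00004.
|∇z| = √(a²+b²) = 0.21263, so dip δ = arctan(0.21263) = 12.00°.
True thickness = vertical thickness × cos δ = 35 × cos 12.00° = 34.2 m.

34.2 m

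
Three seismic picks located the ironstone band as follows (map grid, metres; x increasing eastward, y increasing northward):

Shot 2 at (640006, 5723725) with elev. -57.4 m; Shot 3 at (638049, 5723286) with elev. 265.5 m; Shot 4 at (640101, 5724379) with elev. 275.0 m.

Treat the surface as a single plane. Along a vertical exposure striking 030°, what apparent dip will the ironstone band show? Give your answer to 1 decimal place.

Two edge vectors: Shot 2→Shot 3 = (-1957, -439, 322.9), Shot 2→Shot 4 = (95, 654, 332.4).
Normal n = (Shot 2→Shot 3) × (Shot 2→Shot 4) = (-357100.2, 681182.3, -1238173).
So ∂z/∂x = −n_x/n_z = −0.28841 and ∂z/∂y = −n_y/n_z = 0.55015.
Unit vector along 030° is (sin 30°, cos 30°) = (0.5000, 0.8660).
Slope in that direction = a·(0.5000) + b·(0.8660) = 0.33224.
Apparent dip = arctan|0.33224| = 18.4° (true dip is 31.8°, so apparent ≤ true as expected).

18.4°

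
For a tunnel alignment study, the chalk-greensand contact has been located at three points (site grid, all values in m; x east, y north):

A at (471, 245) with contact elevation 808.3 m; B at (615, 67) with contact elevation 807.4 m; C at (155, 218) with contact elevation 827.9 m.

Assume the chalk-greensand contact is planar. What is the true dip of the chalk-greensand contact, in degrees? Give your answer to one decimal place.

Let the plane be z = a·x + b·y + c.
B−A: 144a − 178b = −0.9;  C−A: −316a − 27b = 19.6.
Solving gives a = −0.05842, b = −0.04220.
Gradient magnitude |∇z| = √(a² + b²) = √(0.00341 + 0.00178) = 0.07207.
True dip = arctan(0.07207) = 4.1°, dipping toward NE (azimuth ≈ 054°).

4.1°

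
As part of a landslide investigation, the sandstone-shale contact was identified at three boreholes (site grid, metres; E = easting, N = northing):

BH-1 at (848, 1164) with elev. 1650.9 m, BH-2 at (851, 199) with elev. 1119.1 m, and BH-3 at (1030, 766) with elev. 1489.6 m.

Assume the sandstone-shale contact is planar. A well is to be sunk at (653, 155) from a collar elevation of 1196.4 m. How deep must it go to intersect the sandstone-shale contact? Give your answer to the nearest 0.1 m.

165.2 m

Let the plane be z = a·E + b·N + c.
BH-2−BH-1: 3a − 965b = −531.8;  BH-3−BH-1: 182a − 398b = −161.3.
Solving gives a = 0.321046, b = 0.552086.
Then c = 1650.9 − a·848 − b·1164 = 736.03.
At (653, 155): z_contact = 209.64 + 85.57 + 736.03 = 1031.24 m.
Depth below ground = 1196.4 − 1031.24 = 165.2 m.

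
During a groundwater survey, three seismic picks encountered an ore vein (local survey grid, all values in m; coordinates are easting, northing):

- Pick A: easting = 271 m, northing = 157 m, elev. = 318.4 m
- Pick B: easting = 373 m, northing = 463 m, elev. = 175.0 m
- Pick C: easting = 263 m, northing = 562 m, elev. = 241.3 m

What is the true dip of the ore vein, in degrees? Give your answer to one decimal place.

39.2°

Two edge vectors: Pick A→Pick B = (102, 306, -143.4), Pick A→Pick C = (-8, 405, -77.1).
Normal n = (Pick A→Pick B) × (Pick A→Pick C) = (34484.4, 9011.4, 43758).
So ∂z/∂easting = −n_x/n_z = −0.78807 and ∂z/∂northing = −n_y/n_z = −0.20594.
Gradient magnitude |∇z| = √(a² + b²) = √(0.62106 + 0.04241) = 0.81453.
True dip = arctan(0.81453) = 39.2°, dipping toward ENE (azimuth ≈ 075°).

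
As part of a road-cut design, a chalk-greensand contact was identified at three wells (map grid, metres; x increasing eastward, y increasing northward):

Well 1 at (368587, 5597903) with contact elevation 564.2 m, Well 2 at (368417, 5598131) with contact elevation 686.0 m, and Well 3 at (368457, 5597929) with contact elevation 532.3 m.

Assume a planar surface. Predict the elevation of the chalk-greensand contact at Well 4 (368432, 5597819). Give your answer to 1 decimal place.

429.2 m

Two edge vectors: Well 1→Well 2 = (-170, 228, 121.8), Well 1→Well 3 = (-130, 26, -31.9).
Normal n = (Well 1→Well 2) × (Well 1→Well 3) = (-10440, -21257, 25220).
So ∂z/∂x = −n_x/n_z = 0.413957177 and ∂z/∂y = −n_y/n_z = 0.842862807.
Intercept c from Well 1: 564.2 − 152579.23 − 4718264.24 = −4870279.27.
At (368432, 5597819): z = 152515.1 + 4718193.4 − 4870279.27 = 429.2 m.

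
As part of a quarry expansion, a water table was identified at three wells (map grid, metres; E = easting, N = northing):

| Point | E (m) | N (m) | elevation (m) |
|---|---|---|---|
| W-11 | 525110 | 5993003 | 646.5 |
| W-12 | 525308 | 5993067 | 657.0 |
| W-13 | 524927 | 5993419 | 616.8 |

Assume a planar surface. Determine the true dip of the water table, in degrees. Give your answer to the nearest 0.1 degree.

Let the plane be z = a·E + b·N + c.
W-12−W-11: 198a + 64b = 10.5;  W-13−W-11: −183a + 416b = −29.7.
Solving gives a = 0.06663, b = −0.04208.
Gradient magnitude |∇z| = √(a² + b²) = √(0.00444 + 0.00177) = 0.07881.
True dip = arctan(0.07881) = 4.5°, dipping toward WNW (azimuth ≈ 302°).

4.5°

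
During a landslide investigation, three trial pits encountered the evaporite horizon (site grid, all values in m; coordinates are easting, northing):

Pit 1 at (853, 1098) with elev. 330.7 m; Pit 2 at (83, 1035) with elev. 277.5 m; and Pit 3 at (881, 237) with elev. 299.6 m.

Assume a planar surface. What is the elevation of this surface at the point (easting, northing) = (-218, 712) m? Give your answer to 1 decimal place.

Two edge vectors: Pit 1→Pit 2 = (-770, -63, -53.2), Pit 1→Pit 3 = (28, -861, -31.1).
Normal n = (Pit 1→Pit 2) × (Pit 1→Pit 3) = (-43845.9, -25436.6, 664734).
So ∂z/∂easting = −n_x/n_z = 0.065960 and ∂z/∂northing = −n_y/n_z = 0.038266.
Intercept c from Pit 1: 330.7 − 56.26 − 42.02 = 232.42.
At (-218, 712): z = −14.4 + 27.2 + 232.42 = 245.3 m.

245.3 m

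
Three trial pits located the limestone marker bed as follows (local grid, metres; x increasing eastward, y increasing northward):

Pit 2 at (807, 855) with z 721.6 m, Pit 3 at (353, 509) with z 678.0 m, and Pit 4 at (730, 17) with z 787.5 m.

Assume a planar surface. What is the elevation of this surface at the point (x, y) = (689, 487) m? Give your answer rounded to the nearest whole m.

736 m

Two edge vectors: Pit 2→Pit 3 = (-454, -346, -43.6), Pit 2→Pit 4 = (-77, -838, 65.9).
Normal n = (Pit 2→Pit 3) × (Pit 2→Pit 4) = (-59338.2, 33275.8, 353810).
So ∂z/∂x = −n_x/n_z = 0.16771 and ∂z/∂y = −n_y/n_z = −0.09405.
Intercept c from Pit 2: 721.6 − 135.34 + 80.41 = 666.67.
At (689, 487): z = 115.6 − 45.8 + 666.67 = 736.4 m.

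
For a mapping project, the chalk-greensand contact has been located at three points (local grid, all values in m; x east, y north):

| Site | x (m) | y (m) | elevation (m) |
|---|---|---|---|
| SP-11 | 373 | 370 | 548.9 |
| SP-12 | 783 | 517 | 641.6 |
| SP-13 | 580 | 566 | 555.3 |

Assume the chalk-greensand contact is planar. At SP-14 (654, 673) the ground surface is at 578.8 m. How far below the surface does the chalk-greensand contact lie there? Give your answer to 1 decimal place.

33.5 m

Two edge vectors: SP-11→SP-12 = (410, 147, 92.7), SP-11→SP-13 = (207, 196, 6.4).
Normal n = (SP-11→SP-12) × (SP-11→SP-13) = (-17228.4, 16564.9, 49931).
So ∂z/∂x = −n_x/n_z = 0.34504 and ∂z/∂y = −n_y/n_z = −0.33176.
Intercept c from SP-11: 548.9 − 128.70 + 122.75 = 542.95.
At (654, 673): z_contact = 225.66 − 223.27 + 542.95 = 545.34 m.
Depth below ground = 578.8 − 545.34 = 33.5 m.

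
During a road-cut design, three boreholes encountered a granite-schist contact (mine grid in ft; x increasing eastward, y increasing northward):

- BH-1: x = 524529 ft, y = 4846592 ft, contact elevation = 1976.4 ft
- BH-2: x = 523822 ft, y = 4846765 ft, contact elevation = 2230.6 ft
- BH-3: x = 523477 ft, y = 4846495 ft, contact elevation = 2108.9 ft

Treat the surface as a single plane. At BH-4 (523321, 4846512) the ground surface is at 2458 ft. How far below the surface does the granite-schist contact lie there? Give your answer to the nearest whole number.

Two edge vectors: BH-1→BH-2 = (-707, 173, 254.2), BH-1→BH-3 = (-1052, -97, 132.5).
Normal n = (BH-1→BH-2) × (BH-1→BH-3) = (47579.9, -173740.9, 250575).
So ∂z/∂x = −n_x/n_z = −0.18988287 and ∂z/∂y = −n_y/n_z = 0.69336885.
Intercept c from BH-1: 1976.4 + 99599.07 − 3360475.93 = −3258900.46.
At (523321, 4846512): z_contact = −99369.7 + 3360420.5 − 3258900.46 = 2150.3 ft.
Depth below ground = 2458 − 2150.3 = 308 ft.

308 ft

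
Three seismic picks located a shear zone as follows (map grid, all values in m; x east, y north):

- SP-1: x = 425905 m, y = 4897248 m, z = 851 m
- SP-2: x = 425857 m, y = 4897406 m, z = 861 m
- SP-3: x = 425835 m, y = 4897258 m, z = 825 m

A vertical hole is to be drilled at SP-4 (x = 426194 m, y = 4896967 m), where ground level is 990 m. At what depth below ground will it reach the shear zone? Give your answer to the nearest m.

76 m

Let the plane be z = a·x + b·y + c.
SP-2−SP-1: −48a + 158b = 10;  SP-3−SP-1: −70a + 10b = −26.
Solving gives a = 0.39773157, b = 0.18412098.
Then c = 851 − a·425905 − b·4897248 = −1070230.98.
At (426194, 4896967): z_contact = 169510.8 + 901634.4 − 1070230.98 = 914.2 m.
Depth below ground = 990 − 914.2 = 76 m.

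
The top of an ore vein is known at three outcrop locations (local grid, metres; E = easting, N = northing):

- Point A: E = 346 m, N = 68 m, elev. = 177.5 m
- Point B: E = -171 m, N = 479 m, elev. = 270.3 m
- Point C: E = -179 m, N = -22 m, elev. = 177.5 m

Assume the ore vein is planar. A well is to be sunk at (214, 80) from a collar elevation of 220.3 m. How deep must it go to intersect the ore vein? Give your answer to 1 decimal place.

Let the plane be z = a·E + b·N + c.
Point B−Point A: −517a + 411b = 92.8;  Point C−Point A: −525a − 90b = 0.
Solving gives a = −0.03184, b = 0.18574.
Then c = 177.5 − a·346 − b·68 = 175.89.
At (214, 80): z_contact = −6.81 + 14.86 + 175.89 = 183.93 m.
Depth below ground = 220.3 − 183.93 = 36.4 m.

36.4 m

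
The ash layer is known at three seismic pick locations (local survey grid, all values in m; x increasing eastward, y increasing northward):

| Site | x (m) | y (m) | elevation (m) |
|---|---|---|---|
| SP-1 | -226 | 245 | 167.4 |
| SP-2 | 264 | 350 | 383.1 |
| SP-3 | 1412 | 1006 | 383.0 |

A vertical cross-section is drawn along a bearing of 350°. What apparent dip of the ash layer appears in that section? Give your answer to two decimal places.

Let the plane be z = a·x + b·y + c.
SP-2−SP-1: 490a + 105b = 215.7;  SP-3−SP-1: 1638a + 761b = 215.6.
Solving gives a = 0.70438, b = −1.23282.
Unit vector along 350° is (sin 350°, cos 350°) = (-0.1736, 0.9848).
Slope in that direction = a·(-0.1736) + b·(0.9848) = −1.33640.
Apparent dip = arctan|1.33640| = 53.19° (true dip is 54.8°, so apparent ≤ true as expected).

53.19°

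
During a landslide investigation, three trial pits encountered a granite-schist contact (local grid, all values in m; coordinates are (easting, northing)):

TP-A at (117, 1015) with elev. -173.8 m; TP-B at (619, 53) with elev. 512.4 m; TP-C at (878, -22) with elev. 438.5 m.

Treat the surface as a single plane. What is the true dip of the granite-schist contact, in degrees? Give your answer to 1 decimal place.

49.5°

Two edge vectors: TP-A→TP-B = (502, -962, 686.2), TP-A→TP-C = (761, -1037, 612.3).
Normal n = (TP-A→TP-B) × (TP-A→TP-C) = (122556.8, 214823.6, 211508).
So ∂z/∂E = −n_x/n_z = −0.57944 and ∂z/∂N = −n_y/n_z = −1.01568.
Gradient magnitude |∇z| = √(a² + b²) = √(0.33575 + 1.03160) = 1.16934.
True dip = arctan(1.16934) = 49.5°, dipping toward NNE (azimuth ≈ 030°).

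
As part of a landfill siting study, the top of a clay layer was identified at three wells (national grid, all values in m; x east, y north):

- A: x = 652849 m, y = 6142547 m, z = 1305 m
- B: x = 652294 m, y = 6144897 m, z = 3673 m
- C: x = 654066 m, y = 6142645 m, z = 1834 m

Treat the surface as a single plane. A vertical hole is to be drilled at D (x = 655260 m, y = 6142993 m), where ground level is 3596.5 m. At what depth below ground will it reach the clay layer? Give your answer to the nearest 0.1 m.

Two edge vectors: A→B = (-555, 2350, 2368), A→C = (1217, 98, 529).
Normal n = (A→B) × (A→C) = (1011086, 3175451, -2914340).
So ∂z/∂x = −n_x/n_z = 0.346934812 and ∂z/∂y = −n_y/n_z = 1.089595243.
Intercept c from A: 1305 − 226496.05 − 6692889.99 = −6918081.04.
At (655260, 6142993): z_contact = 227332.50 + 6693375.95 − 6918081.04 = 2627.42 m.
Depth below ground = 3596.5 − 2627.42 = 969.1 m.

969.1 m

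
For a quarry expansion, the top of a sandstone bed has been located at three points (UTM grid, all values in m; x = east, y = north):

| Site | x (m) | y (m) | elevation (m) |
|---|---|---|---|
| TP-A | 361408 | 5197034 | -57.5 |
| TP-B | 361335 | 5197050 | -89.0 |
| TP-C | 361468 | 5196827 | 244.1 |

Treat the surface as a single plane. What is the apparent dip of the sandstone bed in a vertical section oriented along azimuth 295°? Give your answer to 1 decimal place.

35.4°

Let the plane be z = a·x + b·y + c.
TP-B−TP-A: −73a + 16b = −31.5;  TP-C−TP-A: 60a − 207b = 301.6.
Solving gives a = 0.11977, b = −1.42229.
Unit vector along 295° is (sin 295°, cos 295°) = (-0.9063, 0.4226).
Slope in that direction = a·(-0.9063) + b·(0.4226) = −0.70964.
Apparent dip = arctan|0.70964| = 35.4° (true dip is 55.0°, so apparent ≤ true as expected).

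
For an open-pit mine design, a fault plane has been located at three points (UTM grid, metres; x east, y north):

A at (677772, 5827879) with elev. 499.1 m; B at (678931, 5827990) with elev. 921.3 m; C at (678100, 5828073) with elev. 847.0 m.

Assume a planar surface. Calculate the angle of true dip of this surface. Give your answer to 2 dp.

54.91°

Let the plane be z = a·x + b·y + c.
B−A: 1159a + 111b = 422.2;  C−A: 328a + 194b = 347.9.
Solving gives a = 0.22973, b = 1.40489.
Gradient magnitude |∇z| = √(a² + b²) = √(0.05278 + 1.97371) = 1.42355.
True dip = arctan(1.42355) = 54.91°, dipping toward S (azimuth ≈ 189°).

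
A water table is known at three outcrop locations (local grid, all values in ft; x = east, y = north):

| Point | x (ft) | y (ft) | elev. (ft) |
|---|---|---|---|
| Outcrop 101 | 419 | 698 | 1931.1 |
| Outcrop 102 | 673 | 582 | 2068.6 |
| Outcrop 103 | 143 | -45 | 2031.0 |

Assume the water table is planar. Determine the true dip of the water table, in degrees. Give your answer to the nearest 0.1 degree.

26.6°

Two edge vectors: Outcrop 101→Outcrop 102 = (254, -116, 137.5), Outcrop 101→Outcrop 103 = (-276, -743, 99.9).
Normal n = (Outcrop 101→Outcrop 102) × (Outcrop 101→Outcrop 103) = (90574.1, -63324.6, -220738).
So ∂z/∂x = −n_x/n_z = 0.41032 and ∂z/∂y = −n_y/n_z = −0.28688.
Gradient magnitude |∇z| = √(a² + b²) = √(0.16837 + 0.08230) = 0.50066.
True dip = arctan(0.50066) = 26.6°, dipping toward NW (azimuth ≈ 305°).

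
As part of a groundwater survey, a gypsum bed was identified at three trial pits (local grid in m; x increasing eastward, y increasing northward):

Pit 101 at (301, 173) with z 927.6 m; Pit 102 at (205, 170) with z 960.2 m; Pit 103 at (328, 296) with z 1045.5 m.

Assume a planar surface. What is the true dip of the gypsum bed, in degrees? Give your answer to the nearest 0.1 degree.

Let the plane be z = a·x + b·y + c.
Pit 102−Pit 101: −96a − 3b = 32.6;  Pit 103−Pit 101: 27a + 123b = 117.9.
Solving gives a = −0.37209, b = 1.04021.
Gradient magnitude |∇z| = √(a² + b²) = √(0.13845 + 1.08205) = 1.10476.
True dip = arctan(1.10476) = 47.8°, dipping toward SSE (azimuth ≈ 160°).

47.8°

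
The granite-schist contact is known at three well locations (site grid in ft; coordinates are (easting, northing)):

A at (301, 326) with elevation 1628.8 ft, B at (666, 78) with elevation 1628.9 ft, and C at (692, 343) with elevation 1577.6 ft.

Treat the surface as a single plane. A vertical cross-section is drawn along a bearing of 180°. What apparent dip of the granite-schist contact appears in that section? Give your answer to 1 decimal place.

Two edge vectors: A→B = (365, -248, 0.1), A→C = (391, 17, -51.2).
Normal n = (A→B) × (A→C) = (12695.9, 18727.1, 103173).
So ∂z/∂E = −n_x/n_z = −0.12305 and ∂z/∂N = −n_y/n_z = −0.18151.
Unit vector along 180° is (sin 180°, cos 180°) = (0.0000, -1.0000).
Slope in that direction = a·(0.0000) + b·(-1.0000) = 0.18151.
Apparent dip = arctan|0.18151| = 10.3° (true dip is 12.4°, so apparent ≤ true as expected).

10.3°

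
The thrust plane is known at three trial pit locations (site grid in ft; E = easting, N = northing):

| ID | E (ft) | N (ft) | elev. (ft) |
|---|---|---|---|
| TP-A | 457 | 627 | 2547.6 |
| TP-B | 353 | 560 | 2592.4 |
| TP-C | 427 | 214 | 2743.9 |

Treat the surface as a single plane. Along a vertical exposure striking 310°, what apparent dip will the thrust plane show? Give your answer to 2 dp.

11.27°

Let the plane be z = a·E + b·N + c.
TP-B−TP-A: −104a − 67b = 44.8;  TP-C−TP-A: −30a − 413b = 196.3.
Solving gives a = −0.13068, b = −0.46581.
Unit vector along 310° is (sin 310°, cos 310°) = (-0.7660, 0.6428).
Slope in that direction = a·(-0.7660) + b·(0.6428) = −0.19931.
Apparent dip = arctan|0.19931| = 11.27° (true dip is 25.8°, so apparent ≤ true as expected).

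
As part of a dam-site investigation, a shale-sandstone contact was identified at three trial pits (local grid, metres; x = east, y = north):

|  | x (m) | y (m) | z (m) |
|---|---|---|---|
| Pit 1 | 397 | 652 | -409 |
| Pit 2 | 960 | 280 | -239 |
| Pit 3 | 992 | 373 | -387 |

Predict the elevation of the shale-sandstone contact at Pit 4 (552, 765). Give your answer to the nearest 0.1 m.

Let the plane be z = a·x + b·y + c.
Pit 2−Pit 1: 563a − 372b = 170;  Pit 3−Pit 1: 595a − 279b = 22.
Solving gives a = −0.61071, b = −1.38126.
Then c = -409 − a·397 − b·652 = 734.03.
At (552, 765): z = −337.1 − 1056.7 + 734.03 = -659.7 m.

-659.7 m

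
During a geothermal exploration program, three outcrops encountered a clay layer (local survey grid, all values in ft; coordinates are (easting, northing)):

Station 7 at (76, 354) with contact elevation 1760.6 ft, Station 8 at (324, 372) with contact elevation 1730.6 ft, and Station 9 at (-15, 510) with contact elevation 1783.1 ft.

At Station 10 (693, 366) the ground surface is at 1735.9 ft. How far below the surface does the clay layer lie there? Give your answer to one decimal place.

52.3 ft

Let the plane be z = a·E + b·N + c.
Station 8−Station 7: 248a + 18b = −30;  Station 9−Station 7: −91a + 156b = 22.5.
Solving gives a = −0.12610, b = 0.07067.
Then c = 1760.6 − a·76 − b·354 = 1745.16.
At (693, 366): z_contact = −87.39 + 25.87 + 1745.16 = 1683.65 ft.
Depth below ground = 1735.9 − 1683.65 = 52.3 ft.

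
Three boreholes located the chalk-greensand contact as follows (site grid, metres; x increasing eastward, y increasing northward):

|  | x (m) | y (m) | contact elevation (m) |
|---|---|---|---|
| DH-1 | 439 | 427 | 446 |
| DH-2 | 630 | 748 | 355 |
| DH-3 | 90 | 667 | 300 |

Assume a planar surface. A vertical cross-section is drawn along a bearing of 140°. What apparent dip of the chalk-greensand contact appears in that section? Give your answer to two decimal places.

Let the plane be z = a·x + b·y + c.
DH-2−DH-1: 191a + 321b = −91;  DH-3−DH-1: −349a + 240b = −146.
Solving gives a = 0.15852, b = −0.37781.
Unit vector along 140° is (sin 140°, cos 140°) = (0.6428, -0.7660).
Slope in that direction = a·(0.6428) + b·(-0.7660) = 0.39132.
Apparent dip = arctan|0.39132| = 21.37° (true dip is 22.3°, so apparent ≤ true as expected).

21.37°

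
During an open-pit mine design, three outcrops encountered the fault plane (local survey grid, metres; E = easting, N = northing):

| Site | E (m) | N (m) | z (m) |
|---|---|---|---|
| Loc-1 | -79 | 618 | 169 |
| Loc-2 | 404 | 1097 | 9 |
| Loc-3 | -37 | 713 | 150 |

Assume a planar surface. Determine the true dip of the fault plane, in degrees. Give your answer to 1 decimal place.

Let the plane be z = a·E + b·N + c.
Loc-2−Loc-1: 483a + 479b = −160;  Loc-3−Loc-1: 42a + 95b = −19.
Solving gives a = −0.23670, b = −0.09535.
Gradient magnitude |∇z| = √(a² + b²) = √(0.05603 + 0.00909) = 0.25518.
True dip = arctan(0.25518) = 14.3°, dipping toward ENE (azimuth ≈ 068°).

14.3°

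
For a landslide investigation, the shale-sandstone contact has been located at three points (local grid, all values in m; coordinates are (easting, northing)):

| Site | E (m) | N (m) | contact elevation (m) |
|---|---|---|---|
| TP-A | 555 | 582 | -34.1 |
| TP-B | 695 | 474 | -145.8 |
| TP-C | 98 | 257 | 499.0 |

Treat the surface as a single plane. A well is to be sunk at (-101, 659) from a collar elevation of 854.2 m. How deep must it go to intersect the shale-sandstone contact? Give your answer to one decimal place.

258.2 m

Let the plane be z = a·E + b·N + c.
TP-B−TP-A: 140a − 108b = −111.7;  TP-C−TP-A: −457a − 325b = 533.1.
Solving gives a = −0.98968, b = −0.24866.
Then c = -34.1 − a·555 − b·582 = 659.90.
At (-101, 659): z_contact = 99.96 − 163.87 + 659.90 = 595.98 m.
Depth below ground = 854.2 − 595.98 = 258.2 m.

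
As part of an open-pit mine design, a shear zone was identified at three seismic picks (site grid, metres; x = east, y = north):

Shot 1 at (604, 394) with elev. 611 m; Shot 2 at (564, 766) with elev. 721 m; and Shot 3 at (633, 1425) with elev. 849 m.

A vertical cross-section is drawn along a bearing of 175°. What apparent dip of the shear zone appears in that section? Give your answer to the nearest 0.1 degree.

15.9°

Two edge vectors: Shot 1→Shot 2 = (-40, 372, 110), Shot 1→Shot 3 = (29, 1031, 238).
Normal n = (Shot 1→Shot 2) × (Shot 1→Shot 3) = (-24874, 12710, -52028).
So ∂z/∂x = −n_x/n_z = −0.47809 and ∂z/∂y = −n_y/n_z = 0.24429.
Unit vector along 175° is (sin 175°, cos 175°) = (0.0872, -0.9962).
Slope in that direction = a·(0.0872) + b·(-0.9962) = −0.28503.
Apparent dip = arctan|0.28503| = 15.9° (true dip is 28.2°, so apparent ≤ true as expected).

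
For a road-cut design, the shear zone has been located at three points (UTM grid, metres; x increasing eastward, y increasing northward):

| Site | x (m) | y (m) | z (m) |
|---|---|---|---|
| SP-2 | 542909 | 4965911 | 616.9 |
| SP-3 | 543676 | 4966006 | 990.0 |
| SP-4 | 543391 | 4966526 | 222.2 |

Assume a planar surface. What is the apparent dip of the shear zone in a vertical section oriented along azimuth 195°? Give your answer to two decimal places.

Let the plane be z = a·x + b·y + c.
SP-3−SP-2: 767a + 95b = 373.1;  SP-4−SP-2: 482a + 615b = −394.7.
Solving gives a = 0.62678, b = −1.13302.
Unit vector along 195° is (sin 195°, cos 195°) = (-0.2588, -0.9659).
Slope in that direction = a·(-0.2588) + b·(-0.9659) = 0.93219.
Apparent dip = arctan|0.93219| = 42.99° (true dip is 52.3°, so apparent ≤ true as expected).

42.99°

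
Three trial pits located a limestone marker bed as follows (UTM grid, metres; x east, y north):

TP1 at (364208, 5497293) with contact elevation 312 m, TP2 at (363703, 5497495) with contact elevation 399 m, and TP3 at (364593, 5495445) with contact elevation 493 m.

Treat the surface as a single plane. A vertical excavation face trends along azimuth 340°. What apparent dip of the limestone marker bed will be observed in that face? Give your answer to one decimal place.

3.3°

Two edge vectors: TP1→TP2 = (-505, 202, 87), TP1→TP3 = (385, -1848, 181).
Normal n = (TP1→TP2) × (TP1→TP3) = (197338, 124900, 855470).
So ∂z/∂x = −n_x/n_z = −0.23068 and ∂z/∂y = −n_y/n_z = −0.14600.
Unit vector along 340° is (sin 340°, cos 340°) = (-0.3420, 0.9397).
Slope in that direction = a·(-0.3420) + b·(0.9397) = −0.05830.
Apparent dip = arctan|0.05830| = 3.3° (true dip is 15.3°, so apparent ≤ true as expected).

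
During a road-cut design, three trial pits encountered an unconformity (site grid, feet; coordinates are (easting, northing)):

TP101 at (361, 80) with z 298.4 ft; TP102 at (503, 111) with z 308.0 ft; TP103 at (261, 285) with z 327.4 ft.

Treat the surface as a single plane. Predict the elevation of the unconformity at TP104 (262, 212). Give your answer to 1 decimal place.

Let the plane be z = a·E + b·N + c.
TP102−TP101: 142a + 31b = 9.6;  TP103−TP101: −100a + 205b = 29.
Solving gives a = 0.03319, b = 0.15765.
Then c = 298.4 − a·361 − b·80 = 273.81.
At (262, 212): z = 8.7 + 33.4 + 273.81 = 315.9 ft.

315.9 ft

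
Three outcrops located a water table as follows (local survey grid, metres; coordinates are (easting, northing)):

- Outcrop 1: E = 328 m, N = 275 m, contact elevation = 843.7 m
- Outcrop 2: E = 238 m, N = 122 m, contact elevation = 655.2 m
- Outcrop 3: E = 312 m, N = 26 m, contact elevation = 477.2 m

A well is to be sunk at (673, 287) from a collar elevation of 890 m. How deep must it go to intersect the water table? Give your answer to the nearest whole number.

186 m

Let the plane be z = a·E + b·N + c.
Outcrop 2−Outcrop 1: −90a − 153b = −188.5;  Outcrop 3−Outcrop 1: −16a − 249b = −366.5.
Solving gives a = −0.45777, b = 1.50130.
Then c = 843.7 − a·328 − b·275 = 580.99.
At (673, 287): z_contact = −308.1 + 430.9 + 580.99 = 703.8 m.
Depth below ground = 890 − 703.8 = 186 m.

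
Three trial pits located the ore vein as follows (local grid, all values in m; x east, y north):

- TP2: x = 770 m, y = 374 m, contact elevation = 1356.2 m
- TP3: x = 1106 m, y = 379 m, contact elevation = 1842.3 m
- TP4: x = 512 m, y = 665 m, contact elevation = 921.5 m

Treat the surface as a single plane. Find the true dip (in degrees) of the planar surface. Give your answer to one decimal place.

Let the plane be z = a·x + b·y + c.
TP3−TP2: 336a + 5b = 486.1;  TP4−TP2: −258a + 291b = −434.7.
Solving gives a = 1.44983, b = −0.20840.
Gradient magnitude |∇z| = √(a² + b²) = √(2.10200 + 0.04343) = 1.46473.
True dip = arctan(1.46473) = 55.7°, dipping toward W (azimuth ≈ 278°).

55.7°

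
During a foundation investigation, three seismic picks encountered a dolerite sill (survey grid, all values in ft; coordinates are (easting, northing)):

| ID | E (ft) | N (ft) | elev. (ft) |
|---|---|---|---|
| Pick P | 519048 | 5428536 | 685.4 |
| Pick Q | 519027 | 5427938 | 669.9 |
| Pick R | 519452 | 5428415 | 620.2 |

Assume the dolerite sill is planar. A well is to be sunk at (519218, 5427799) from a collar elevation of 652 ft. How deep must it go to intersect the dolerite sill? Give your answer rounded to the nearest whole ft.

15 ft

Two edge vectors: Pick P→Pick Q = (-21, -598, -15.5), Pick P→Pick R = (404, -121, -65.2).
Normal n = (Pick P→Pick Q) × (Pick P→Pick R) = (37114.1, -7631.2, 244133).
So ∂z/∂E = −n_x/n_z = −0.15202410 and ∂z/∂N = −n_y/n_z = 0.03125837.
Intercept c from Pick P: 685.4 + 78907.81 − 169687.19 = −90093.99.
At (519218, 5427799): z_contact = −78933.6 + 169664.2 − 90093.99 = 636.5 ft.
Depth below ground = 652 − 636.5 = 15 ft.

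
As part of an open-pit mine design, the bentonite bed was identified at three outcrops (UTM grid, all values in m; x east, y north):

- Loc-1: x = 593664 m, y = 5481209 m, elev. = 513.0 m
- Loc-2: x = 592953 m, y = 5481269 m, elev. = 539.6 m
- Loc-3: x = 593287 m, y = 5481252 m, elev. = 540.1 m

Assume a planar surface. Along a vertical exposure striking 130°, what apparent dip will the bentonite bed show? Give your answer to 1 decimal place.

Let the plane be z = a·x + b·y + c.
Loc-2−Loc-1: −711a + 60b = 26.6;  Loc-3−Loc-1: −377a + 43b = 27.1.
Solving gives a = 0.06063, b = 1.16181.
Unit vector along 130° is (sin 130°, cos 130°) = (0.7660, -0.6428).
Slope in that direction = a·(0.7660) + b·(-0.6428) = −0.70035.
Apparent dip = arctan|0.70035| = 35.0° (true dip is 49.3°, so apparent ≤ true as expected).

35.0°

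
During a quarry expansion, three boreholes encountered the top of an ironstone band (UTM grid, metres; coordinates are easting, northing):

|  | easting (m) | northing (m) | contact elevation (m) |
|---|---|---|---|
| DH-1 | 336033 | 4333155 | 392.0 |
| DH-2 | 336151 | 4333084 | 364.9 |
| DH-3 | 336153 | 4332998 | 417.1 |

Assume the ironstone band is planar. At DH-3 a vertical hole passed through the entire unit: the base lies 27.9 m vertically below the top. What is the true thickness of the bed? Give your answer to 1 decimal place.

21.1 m

Let the plane be z = a·easting + b·northing + c.
DH-2−DH-1: 118a − 71b = −27.1;  DH-3−DH-1: 120a − 157b = 25.1.
Solving gives a = −0.60332, b = −0.62101.
|∇z| = √(a²+b²) = 0.86582, so dip δ = arctan(0.86582) = 40.89°.
True thickness = vertical thickness × cos δ = 27.9 × cos 40.89° = 21.1 m.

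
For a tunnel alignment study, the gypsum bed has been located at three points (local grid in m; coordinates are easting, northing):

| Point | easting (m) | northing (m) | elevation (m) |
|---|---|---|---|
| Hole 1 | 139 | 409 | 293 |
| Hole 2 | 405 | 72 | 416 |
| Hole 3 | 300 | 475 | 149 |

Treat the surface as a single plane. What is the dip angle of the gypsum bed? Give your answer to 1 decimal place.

44.6°

Let the plane be z = a·easting + b·northing + c.
Hole 2−Hole 1: 266a − 337b = 123;  Hole 3−Hole 1: 161a + 66b = −144.
Solving gives a = −0.56271, b = −0.80914.
Gradient magnitude |∇z| = √(a² + b²) = √(0.31664 + 0.65471) = 0.98557.
True dip = arctan(0.98557) = 44.6°, dipping toward NE (azimuth ≈ 035°).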